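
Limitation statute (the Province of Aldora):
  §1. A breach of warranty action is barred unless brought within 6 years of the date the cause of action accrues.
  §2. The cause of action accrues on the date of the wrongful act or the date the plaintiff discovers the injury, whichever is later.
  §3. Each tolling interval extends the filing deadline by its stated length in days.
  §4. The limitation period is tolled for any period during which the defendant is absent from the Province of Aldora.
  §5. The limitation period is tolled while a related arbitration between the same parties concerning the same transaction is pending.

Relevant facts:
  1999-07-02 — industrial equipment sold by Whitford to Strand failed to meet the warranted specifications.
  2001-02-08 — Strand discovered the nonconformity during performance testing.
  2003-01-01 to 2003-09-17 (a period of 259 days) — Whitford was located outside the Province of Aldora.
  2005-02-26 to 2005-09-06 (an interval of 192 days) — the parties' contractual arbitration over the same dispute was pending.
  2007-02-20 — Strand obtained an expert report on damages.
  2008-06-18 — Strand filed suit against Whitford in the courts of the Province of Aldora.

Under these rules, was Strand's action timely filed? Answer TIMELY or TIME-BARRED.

Taking the later of the act (1999-07-02) and discovery (2001-02-08), the claim accrued on 2001-02-08.
Adding the 6 years base period to 2001-02-08 gives a deadline of 2007-02-08, before any tolling.
The period was tolled for 259 days by the defendant's absence from the jurisdiction (2003-01-01 to 2003-09-17), pushing the deadline to 2007-10-25.
The period was tolled for 192 days by the pending related arbitration (2005-02-26 to 2005-09-06), pushing the deadline to 2008-05-04.
Nothing else in the chronology tolls or restarts the period.
Strand filed on 2008-06-18, after the 2008-05-04 deadline, so the action is time-barred.

TIME-BARRED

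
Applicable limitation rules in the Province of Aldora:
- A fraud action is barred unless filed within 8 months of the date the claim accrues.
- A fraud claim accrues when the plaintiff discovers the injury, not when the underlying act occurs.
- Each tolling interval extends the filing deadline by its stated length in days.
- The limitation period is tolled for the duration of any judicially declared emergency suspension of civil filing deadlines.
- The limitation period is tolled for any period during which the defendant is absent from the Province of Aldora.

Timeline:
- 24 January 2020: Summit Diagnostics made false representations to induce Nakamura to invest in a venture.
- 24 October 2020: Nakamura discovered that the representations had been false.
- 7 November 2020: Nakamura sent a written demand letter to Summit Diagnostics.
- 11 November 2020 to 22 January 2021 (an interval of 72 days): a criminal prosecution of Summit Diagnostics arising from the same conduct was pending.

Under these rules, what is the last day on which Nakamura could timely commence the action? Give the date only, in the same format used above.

24 June 2021

Under the discovery rule, the claim accrued on 24 October 2020, when Nakamura discovered the injury — not on the 24 January 2020 date of the underlying act.
Adding the 8 months base period to 24 October 2020 gives a deadline of 24 June 2021, before any tolling.
No stated provision tolls the period for a criminal prosecution, so the interval from 11 November 2020 to 22 January 2021 has no effect on the deadline.
None of the other events listed affects the running of the period under the stated rules.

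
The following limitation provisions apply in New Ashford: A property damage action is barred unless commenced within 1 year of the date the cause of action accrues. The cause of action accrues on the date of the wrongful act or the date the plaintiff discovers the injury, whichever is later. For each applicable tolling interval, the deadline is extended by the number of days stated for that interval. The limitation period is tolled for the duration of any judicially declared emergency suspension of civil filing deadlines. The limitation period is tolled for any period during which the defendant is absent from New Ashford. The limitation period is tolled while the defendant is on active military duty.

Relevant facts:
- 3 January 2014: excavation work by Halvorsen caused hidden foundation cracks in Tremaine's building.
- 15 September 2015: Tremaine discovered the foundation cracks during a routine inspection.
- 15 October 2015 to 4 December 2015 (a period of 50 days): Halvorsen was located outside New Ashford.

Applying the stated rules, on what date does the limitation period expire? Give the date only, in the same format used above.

Taking the later of the act (3 January 2014) and discovery (15 September 2015), the claim accrued on 15 September 2015.
The untolled deadline — 1 year after 15 September 2015 — is 15 September 2016.
The defendant's absence from the jurisdiction from 15 October 2015 to 4 December 2015 tolled the period for 50 days, extending the deadline to 4 November 2016.

4 November 2016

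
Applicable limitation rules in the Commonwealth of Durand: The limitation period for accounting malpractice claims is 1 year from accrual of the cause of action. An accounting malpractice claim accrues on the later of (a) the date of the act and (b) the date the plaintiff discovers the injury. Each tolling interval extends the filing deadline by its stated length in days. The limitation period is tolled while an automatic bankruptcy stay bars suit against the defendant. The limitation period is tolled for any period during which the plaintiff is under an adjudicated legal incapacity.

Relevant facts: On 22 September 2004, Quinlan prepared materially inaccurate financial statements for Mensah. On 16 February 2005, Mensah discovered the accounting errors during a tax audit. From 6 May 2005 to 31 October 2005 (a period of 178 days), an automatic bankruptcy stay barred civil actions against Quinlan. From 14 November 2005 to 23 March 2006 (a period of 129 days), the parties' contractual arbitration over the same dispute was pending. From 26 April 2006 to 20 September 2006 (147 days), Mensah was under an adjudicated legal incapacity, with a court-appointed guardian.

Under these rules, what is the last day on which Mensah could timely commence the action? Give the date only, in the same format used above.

Taking the later of the act (22 September 2004) and discovery (16 February 2005), the claim accrued on 16 February 2005.
1 year from 16 February 2005 is 16 February 2006.
The period was tolled for 178 days by the automatic bankruptcy stay (6 May 2005 to 31 October 2005), pushing the deadline to 13 August 2006.
Because the plaintiff's legal incapacity ran from 26 April 2006 to 20 September 2006, the deadline is extended by 147 days to 7 January 2007.
Although a pending arbitration ran from 14 November 2005 to 23 March 2006, the stated rules do not make that a tolling event, so it is disregarded.

7 January 2007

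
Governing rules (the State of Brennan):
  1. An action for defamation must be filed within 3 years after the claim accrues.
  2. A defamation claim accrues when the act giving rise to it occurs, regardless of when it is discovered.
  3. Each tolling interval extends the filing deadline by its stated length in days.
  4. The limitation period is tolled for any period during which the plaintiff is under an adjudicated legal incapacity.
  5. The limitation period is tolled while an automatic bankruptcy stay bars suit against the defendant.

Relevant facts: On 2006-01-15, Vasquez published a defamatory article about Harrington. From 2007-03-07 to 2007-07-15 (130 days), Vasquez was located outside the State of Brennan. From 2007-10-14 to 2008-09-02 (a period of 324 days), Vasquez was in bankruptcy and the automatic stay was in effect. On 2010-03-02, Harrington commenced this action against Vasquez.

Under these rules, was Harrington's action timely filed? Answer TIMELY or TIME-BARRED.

TIME-BARRED

The claim accrued on 2006-01-15, when the wrongful act occurred.
Adding the 3 years base period to 2006-01-15 gives a deadline of 2009-01-15, before any tolling.
The period was tolled for 324 days by the automatic bankruptcy stay (2007-10-14 to 2008-09-02), pushing the deadline to 2009-12-05.
No stated provision tolls the period for the defendant's absence, so the interval from 2007-03-07 to 2007-07-15 has no effect on the deadline.
Harrington filed on 2010-03-02, after the 2009-12-05 deadline, so the action is time-barred.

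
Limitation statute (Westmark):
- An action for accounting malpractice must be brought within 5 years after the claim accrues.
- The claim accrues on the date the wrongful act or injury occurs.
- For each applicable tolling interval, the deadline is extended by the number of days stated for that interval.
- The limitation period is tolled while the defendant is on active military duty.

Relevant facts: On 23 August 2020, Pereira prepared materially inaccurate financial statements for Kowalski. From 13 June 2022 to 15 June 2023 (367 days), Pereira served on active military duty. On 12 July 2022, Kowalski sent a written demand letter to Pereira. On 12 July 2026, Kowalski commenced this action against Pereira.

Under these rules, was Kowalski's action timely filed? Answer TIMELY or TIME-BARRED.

TIMELY

The claim accrued on 23 August 2020, when the wrongful act occurred.
The untolled deadline — 5 years after 23 August 2020 — is 23 August 2025.
The defendant's active military service from 13 June 2022 to 15 June 2023 tolled the period for 367 days, extending the deadline to 25 August 2026.
None of the other events listed affects the running of the period under the stated rules.
Filing on 12 July 2026 beat the 25 August 2026 deadline — the action is timely.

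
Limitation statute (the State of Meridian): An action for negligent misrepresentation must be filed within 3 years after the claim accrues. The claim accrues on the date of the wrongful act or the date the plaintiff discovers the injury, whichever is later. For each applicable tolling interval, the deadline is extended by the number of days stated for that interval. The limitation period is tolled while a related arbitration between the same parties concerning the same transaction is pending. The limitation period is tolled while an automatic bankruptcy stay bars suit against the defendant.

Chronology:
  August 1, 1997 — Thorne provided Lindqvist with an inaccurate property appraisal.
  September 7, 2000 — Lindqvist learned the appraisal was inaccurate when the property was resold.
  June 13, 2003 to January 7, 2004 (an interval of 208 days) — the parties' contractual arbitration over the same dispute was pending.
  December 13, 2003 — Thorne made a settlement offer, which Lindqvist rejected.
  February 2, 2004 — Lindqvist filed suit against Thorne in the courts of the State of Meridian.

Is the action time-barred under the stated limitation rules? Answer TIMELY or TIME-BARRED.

Taking the later of the act (August 1, 1997) and discovery (September 7, 2000), the claim accrued on September 7, 2000.
The untolled deadline — 3 years after September 7, 2000 — is September 7, 2003.
The period was tolled for 208 days by the pending related arbitration (June 13, 2003 to January 7, 2004), pushing the deadline to April 2, 2004.
The other events in the timeline have no effect on the limitation period under the stated rules.
Lindqvist filed on February 2, 2004, before the April 2, 2004 deadline, so the action is timely.

TIMELY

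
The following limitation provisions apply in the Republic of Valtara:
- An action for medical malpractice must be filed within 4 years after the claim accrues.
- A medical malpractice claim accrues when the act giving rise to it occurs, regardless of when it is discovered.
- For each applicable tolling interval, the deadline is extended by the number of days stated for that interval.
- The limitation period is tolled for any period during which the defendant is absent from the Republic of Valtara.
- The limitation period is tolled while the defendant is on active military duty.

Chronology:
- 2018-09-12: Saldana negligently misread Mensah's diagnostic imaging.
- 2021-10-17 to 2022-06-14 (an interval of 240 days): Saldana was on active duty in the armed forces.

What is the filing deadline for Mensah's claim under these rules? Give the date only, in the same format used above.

2023-05-10

The claim accrued on 2018-09-12, when the wrongful act occurred.
4 years from 2018-09-12 is 2022-09-12.
The defendant's active military service from 2021-10-17 to 2022-06-14 tolled the period for 240 days, extending the deadline to 2023-05-10.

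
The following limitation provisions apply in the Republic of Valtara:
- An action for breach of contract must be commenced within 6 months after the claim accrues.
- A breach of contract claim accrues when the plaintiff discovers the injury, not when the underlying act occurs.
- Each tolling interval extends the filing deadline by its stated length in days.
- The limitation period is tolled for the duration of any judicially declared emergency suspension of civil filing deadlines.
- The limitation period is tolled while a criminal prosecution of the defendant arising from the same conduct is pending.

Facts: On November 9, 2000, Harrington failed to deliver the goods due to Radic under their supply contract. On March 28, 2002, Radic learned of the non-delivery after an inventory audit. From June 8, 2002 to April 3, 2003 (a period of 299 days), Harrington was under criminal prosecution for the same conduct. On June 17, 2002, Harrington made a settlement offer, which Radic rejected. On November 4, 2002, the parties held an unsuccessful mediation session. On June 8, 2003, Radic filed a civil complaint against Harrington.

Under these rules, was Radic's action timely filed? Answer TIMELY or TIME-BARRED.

TIMELY

Under the discovery rule, the claim accrued on March 28, 2002, when Radic discovered the injury — not on the November 9, 2000 date of the underlying act.
Adding the 6 months base period to March 28, 2002 gives a deadline of September 28, 2002, before any tolling.
The pending criminal prosecution from June 8, 2002 to April 3, 2003 tolled the period for 299 days, extending the deadline to July 24, 2003.
Nothing else in the chronology tolls or restarts the period.
The June 8, 2003 filing precedes the July 24, 2003 deadline; the claim is timely.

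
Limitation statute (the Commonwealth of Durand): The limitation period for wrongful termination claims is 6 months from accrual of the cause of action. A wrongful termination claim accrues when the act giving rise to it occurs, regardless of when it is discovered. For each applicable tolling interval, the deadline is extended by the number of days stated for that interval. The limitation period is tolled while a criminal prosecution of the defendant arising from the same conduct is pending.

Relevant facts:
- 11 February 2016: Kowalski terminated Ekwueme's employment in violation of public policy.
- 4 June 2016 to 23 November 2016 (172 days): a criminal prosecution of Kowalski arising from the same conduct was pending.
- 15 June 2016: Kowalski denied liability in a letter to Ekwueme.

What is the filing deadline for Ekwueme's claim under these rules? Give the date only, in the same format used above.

The cause of action accrued on 11 February 2016, the date of the act.
The untolled deadline — 6 months after 11 February 2016 — is 11 August 2016.
Because the pending criminal prosecution ran from 4 June 2016 to 23 November 2016, the deadline is extended by 172 days to 30 January 2017.
The other events in the timeline have no effect on the limitation period under the stated rules.

30 January 2017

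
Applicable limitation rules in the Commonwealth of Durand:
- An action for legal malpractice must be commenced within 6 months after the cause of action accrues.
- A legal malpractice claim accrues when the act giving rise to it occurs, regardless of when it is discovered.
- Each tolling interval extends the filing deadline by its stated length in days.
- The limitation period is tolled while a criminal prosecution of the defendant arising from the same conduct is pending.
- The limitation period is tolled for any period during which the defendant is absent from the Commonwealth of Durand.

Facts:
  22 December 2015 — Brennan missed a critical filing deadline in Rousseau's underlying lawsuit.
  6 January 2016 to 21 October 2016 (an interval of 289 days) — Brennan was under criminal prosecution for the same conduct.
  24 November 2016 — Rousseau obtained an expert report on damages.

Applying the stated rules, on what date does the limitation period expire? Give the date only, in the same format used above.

The limitation period began to run on 22 December 2015.
The untolled deadline — 6 months after 22 December 2015 — is 22 June 2016.
The period was tolled for 289 days by the pending criminal prosecution (6 January 2016 to 21 October 2016), pushing the deadline to 7 April 2017.
The other events in the timeline have no effect on the limitation period under the stated rules.

7 April 2017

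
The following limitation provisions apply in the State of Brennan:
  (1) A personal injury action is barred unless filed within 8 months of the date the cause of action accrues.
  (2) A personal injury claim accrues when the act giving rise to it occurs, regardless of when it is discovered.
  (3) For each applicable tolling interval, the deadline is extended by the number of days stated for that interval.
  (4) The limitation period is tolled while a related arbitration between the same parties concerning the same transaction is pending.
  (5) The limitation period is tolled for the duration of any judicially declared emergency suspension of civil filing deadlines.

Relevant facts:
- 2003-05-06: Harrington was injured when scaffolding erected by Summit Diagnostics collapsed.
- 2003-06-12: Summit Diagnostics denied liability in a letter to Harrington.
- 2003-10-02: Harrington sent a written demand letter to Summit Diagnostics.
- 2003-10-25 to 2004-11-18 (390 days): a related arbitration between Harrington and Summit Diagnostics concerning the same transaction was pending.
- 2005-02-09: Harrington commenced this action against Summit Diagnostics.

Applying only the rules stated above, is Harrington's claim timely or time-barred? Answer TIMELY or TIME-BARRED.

The limitation period began to run on 2003-05-06.
The untolled deadline — 8 months after 2003-05-06 — is 2004-01-06.
The period was tolled for 390 days by the pending related arbitration (2003-10-25 to 2004-11-18), pushing the deadline to 2005-01-30.
The other events in the timeline have no effect on the limitation period under the stated rules.
The 2005-02-09 filing falls after the 2005-01-30 deadline; the claim is time-barred.

TIME-BARRED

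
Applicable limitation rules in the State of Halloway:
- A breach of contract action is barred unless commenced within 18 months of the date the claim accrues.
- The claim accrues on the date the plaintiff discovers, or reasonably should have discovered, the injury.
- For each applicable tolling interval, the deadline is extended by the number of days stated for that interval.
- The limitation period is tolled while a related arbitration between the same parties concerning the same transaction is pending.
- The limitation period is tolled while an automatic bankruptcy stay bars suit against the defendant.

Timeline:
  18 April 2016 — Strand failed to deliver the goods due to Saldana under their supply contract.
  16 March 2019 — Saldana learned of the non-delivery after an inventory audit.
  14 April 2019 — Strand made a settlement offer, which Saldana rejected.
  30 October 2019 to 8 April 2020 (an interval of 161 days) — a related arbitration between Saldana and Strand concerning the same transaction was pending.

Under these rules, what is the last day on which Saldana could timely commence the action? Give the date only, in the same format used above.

24 February 2021

The claim did not accrue until Saldana discovered the injury on 16 March 2019; the 18 April 2016 act date does not start the clock under the stated rule.
The untolled deadline — 18 months after 16 March 2019 — is 16 September 2020.
Because the pending related arbitration ran from 30 October 2019 to 8 April 2020, the deadline is extended by 161 days to 24 February 2021.
Nothing else in the chronology tolls or restarts the period.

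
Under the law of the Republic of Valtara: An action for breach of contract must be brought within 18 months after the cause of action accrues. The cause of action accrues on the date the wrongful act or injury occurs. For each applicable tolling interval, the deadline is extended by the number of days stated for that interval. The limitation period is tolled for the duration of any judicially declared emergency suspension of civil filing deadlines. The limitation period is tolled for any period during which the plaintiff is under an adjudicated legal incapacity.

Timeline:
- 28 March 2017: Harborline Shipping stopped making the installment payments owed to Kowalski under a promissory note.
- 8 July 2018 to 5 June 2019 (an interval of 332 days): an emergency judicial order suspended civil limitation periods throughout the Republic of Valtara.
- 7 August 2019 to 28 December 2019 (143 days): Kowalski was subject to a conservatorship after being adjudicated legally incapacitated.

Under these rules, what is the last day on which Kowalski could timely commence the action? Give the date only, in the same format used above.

The cause of action accrued on 28 March 2017, the date of the act.
18 months from 28 March 2017 is 28 September 2018.
Because the emergency suspension of filing deadlines ran from 8 July 2018 to 5 June 2019, the deadline is extended by 332 days to 26 August 2019.
The plaintiff's legal incapacity from 7 August 2019 to 28 December 2019 tolled the period for 143 days, extending the deadline to 16 January 2020.

16 January 2020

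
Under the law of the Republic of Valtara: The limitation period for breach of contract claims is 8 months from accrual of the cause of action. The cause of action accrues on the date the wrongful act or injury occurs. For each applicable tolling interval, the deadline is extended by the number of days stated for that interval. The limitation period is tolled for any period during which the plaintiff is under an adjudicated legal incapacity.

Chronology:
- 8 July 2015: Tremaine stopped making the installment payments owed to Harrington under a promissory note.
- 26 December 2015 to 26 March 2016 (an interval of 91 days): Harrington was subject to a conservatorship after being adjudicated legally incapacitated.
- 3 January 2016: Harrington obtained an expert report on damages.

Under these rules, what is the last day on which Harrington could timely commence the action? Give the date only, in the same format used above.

The cause of action accrued on 8 July 2015, the date of the act.
The untolled deadline — 8 months after 8 July 2015 — is 8 March 2016.
Because the plaintiff's legal incapacity ran from 26 December 2015 to 26 March 2016, the deadline is extended by 91 days to 7 June 2016.
None of the other events listed affects the running of the period under the stated rules.

7 June 2016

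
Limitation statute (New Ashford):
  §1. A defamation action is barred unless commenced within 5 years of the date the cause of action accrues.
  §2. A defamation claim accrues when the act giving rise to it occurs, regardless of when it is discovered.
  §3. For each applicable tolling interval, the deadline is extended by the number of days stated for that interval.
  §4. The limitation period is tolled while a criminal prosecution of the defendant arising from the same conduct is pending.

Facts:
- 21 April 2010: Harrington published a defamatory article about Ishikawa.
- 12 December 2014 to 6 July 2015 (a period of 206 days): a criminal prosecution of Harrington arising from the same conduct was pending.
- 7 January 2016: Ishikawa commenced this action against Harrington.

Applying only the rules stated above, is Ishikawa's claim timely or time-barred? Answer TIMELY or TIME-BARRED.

TIME-BARRED

The claim accrued on 21 April 2010, when the wrongful act occurred.
5 years from 21 April 2010 is 21 April 2015.
The period was tolled for 206 days by the pending criminal prosecution (12 December 2014 to 6 July 2015), pushing the deadline to 13 November 2015.
Ishikawa filed on 7 January 2016, after the 13 November 2015 deadline, so the action is time-barred.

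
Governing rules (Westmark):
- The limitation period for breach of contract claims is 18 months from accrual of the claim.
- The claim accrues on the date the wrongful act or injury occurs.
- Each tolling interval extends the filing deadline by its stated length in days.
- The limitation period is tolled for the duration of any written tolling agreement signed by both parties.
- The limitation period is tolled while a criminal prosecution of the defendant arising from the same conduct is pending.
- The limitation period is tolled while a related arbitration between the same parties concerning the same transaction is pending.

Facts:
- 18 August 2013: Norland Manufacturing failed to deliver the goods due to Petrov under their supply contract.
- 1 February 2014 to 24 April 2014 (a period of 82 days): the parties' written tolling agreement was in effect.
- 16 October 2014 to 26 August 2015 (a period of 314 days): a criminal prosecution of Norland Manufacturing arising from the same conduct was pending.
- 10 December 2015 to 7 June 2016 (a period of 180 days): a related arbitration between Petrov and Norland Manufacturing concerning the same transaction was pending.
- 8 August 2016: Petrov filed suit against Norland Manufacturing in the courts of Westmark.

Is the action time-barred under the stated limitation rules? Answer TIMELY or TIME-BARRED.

The limitation period began to run on 18 August 2013.
The untolled deadline — 18 months after 18 August 2013 — is 18 February 2015.
The written tolling agreement from 1 February 2014 to 24 April 2014 tolled the period for 82 days, extending the deadline to 11 May 2015.
The pending criminal prosecution from 16 October 2014 to 26 August 2015 tolled the period for 314 days, extending the deadline to 20 March 2016.
Because the pending related arbitration ran from 10 December 2015 to 7 June 2016, the deadline is extended by 180 days to 16 September 2016.
The 8 August 2016 filing precedes the 16 September 2016 deadline; the claim is timely.

TIMELY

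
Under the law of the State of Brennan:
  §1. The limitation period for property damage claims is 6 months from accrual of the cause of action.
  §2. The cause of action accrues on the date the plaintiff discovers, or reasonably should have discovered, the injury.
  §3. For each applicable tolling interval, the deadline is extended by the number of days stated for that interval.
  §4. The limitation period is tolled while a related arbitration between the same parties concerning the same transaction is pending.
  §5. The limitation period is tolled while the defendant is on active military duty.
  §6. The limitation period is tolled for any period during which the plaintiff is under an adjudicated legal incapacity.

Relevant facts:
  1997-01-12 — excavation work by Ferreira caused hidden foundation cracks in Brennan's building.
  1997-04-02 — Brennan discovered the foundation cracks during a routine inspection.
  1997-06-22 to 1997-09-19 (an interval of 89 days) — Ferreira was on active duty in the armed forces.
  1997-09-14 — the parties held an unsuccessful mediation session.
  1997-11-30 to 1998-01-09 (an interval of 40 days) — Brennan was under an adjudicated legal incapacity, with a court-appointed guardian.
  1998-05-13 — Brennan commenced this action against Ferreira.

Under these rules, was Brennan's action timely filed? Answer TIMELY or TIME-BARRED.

TIME-BARRED

The claim did not accrue until Brennan discovered the injury on 1997-04-02; the 1997-01-12 act date does not start the clock under the stated rule.
Adding the 6 months base period to 1997-04-02 gives a deadline of 1997-10-02, before any tolling.
Because the defendant's active military service ran from 1997-06-22 to 1997-09-19, the deadline is extended by 89 days to 1997-12-30.
The period was tolled for 40 days by the plaintiff's legal incapacity (1997-11-30 to 1998-01-09), pushing the deadline to 1998-02-08.
The other events in the timeline have no effect on the limitation period under the stated rules.
The 1998-05-13 filing falls after the 1998-02-08 deadline; the claim is time-barred.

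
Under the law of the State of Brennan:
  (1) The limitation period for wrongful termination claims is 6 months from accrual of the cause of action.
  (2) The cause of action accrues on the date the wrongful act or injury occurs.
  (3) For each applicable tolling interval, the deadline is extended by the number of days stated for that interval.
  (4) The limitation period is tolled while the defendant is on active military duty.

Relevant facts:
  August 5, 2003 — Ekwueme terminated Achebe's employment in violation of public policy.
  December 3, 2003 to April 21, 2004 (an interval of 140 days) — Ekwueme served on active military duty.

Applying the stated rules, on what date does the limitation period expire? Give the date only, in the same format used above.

June 24, 2004

The limitation period began to run on August 5, 2003.
Adding the 6 months base period to August 5, 2003 gives a deadline of February 5, 2004, before any tolling.
The period was tolled for 140 days by the defendant's active military service (December 3, 2003 to April 21, 2004), pushing the deadline to June 24, 2004.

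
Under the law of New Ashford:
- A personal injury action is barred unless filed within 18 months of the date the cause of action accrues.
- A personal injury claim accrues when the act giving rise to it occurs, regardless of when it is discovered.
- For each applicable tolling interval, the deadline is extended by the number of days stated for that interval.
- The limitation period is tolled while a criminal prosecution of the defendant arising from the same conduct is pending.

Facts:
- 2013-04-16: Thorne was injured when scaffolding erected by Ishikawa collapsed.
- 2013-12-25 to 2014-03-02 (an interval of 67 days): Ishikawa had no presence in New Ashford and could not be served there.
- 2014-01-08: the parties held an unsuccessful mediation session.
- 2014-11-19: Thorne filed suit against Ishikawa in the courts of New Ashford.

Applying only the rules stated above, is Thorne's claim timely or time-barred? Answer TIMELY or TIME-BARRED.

TIME-BARRED

The claim accrued on 2013-04-16, when the wrongful act occurred.
18 months from 2013-04-16 is 2014-10-16.
The defendant's absence from the jurisdiction from 2013-12-25 to 2014-03-02 does not toll the period, because no stated rule makes the defendant's absence a tolling event.
The other events in the timeline have no effect on the limitation period under the stated rules.
Filing on 2014-11-19 missed the 2014-10-16 deadline — the action is time-barred.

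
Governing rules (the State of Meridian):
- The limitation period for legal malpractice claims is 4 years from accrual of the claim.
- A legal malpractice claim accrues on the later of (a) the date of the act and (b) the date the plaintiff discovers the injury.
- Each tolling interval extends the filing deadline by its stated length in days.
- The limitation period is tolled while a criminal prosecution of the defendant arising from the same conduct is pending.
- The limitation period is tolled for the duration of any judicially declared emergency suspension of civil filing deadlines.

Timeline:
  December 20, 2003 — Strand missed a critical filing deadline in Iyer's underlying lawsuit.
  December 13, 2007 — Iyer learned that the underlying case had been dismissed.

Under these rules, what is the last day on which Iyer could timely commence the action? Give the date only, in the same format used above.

The claim accrued on December 13, 2007 — the later of the December 20, 2003 act and the December 13, 2007 discovery.
Adding the 4 years base period to December 13, 2007 gives a deadline of December 13, 2011, before any tolling.

December 13, 2011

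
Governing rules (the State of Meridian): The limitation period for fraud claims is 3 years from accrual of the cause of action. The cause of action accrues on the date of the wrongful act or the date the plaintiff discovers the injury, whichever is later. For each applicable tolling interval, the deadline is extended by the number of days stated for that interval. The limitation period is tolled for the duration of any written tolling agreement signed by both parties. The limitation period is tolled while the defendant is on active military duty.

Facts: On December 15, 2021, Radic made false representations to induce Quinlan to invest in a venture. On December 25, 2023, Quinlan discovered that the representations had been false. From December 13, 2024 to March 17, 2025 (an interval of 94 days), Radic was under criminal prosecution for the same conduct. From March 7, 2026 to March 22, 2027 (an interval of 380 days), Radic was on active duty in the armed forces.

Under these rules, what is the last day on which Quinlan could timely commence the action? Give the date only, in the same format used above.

Because discovery on December 25, 2023 post-dates the December 15, 2021 act, accrual under the later-of rule falls on December 25, 2023.
Adding the 3 years base period to December 25, 2023 gives a deadline of December 25, 2026, before any tolling.
Because the defendant's active military service ran from March 7, 2026 to March 22, 2027, the deadline is extended by 380 days to January 9, 2028.
Although a criminal prosecution ran from December 13, 2024 to March 17, 2025, the stated rules do not make that a tolling event, so it is disregarded.

January 9, 2028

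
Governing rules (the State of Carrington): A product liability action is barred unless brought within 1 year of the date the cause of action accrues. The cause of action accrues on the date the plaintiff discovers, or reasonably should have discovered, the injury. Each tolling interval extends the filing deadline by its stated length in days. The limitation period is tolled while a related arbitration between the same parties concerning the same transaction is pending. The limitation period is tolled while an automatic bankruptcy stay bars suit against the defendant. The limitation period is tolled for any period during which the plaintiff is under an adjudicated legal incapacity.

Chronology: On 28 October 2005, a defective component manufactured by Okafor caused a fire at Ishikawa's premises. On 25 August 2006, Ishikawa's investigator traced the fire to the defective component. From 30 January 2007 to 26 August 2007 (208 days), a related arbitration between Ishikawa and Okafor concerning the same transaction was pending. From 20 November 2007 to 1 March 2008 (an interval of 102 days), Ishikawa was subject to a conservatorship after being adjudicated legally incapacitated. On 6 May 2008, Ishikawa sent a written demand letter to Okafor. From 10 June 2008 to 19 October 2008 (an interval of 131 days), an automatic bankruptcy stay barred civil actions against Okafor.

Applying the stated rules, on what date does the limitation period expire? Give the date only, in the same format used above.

Accrual is tied to discovery, so the period began on 25 August 2006 rather than on 28 October 2005 when the act occurred.
The untolled deadline — 1 year after 25 August 2006 — is 25 August 2007.
Because the pending related arbitration ran from 30 January 2007 to 26 August 2007, the deadline is extended by 208 days to 20 March 2008.
Because the plaintiff's legal incapacity ran from 20 November 2007 to 1 March 2008, the deadline is extended by 102 days to 30 June 2008.
The automatic bankruptcy stay from 10 June 2008 to 19 October 2008 tolled the period for 131 days, extending the deadline to 8 November 2008.
Nothing else in the chronology tolls or restarts the period.

8 November 2008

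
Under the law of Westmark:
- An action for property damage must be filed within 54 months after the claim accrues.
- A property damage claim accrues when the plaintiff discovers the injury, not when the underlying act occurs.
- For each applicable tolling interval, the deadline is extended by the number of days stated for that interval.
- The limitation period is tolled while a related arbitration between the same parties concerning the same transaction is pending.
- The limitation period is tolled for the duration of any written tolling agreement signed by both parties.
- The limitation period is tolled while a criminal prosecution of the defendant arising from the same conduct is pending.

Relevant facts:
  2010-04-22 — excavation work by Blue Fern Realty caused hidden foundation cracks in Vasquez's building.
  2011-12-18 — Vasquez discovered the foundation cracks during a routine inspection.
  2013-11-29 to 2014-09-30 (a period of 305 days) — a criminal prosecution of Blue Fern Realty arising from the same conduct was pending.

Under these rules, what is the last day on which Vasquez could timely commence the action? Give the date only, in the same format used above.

2017-04-19

Under the discovery rule, the claim accrued on 2011-12-18, when Vasquez discovered the injury — not on the 2010-04-22 date of the underlying act.
Adding the 54 months base period to 2011-12-18 gives a deadline of 2016-06-18, before any tolling.
The period was tolled for 305 days by the pending criminal prosecution (2013-11-29 to 2014-09-30), pushing the deadline to 2017-04-19.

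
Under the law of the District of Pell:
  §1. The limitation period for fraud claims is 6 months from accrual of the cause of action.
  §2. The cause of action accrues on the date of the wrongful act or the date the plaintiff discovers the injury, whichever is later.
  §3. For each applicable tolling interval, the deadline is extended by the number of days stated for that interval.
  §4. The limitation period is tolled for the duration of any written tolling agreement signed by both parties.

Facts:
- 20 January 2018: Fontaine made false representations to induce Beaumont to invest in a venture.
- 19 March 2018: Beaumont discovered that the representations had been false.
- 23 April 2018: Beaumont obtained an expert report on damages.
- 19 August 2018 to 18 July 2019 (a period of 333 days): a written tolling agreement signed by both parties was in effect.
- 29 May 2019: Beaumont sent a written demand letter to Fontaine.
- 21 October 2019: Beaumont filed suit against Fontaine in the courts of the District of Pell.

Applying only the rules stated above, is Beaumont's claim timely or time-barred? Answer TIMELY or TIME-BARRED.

TIME-BARRED

Because discovery on 19 March 2018 post-dates the 20 January 2018 act, accrual under the later-of rule falls on 19 March 2018.
6 months from 19 March 2018 is 19 September 2018.
The period was tolled for 333 days by the written tolling agreement (19 August 2018 to 18 July 2019), pushing the deadline to 18 August 2019.
None of the other events listed affects the running of the period under the stated rules.
Beaumont filed on 21 October 2019, after the 18 August 2019 deadline, so the action is time-barred.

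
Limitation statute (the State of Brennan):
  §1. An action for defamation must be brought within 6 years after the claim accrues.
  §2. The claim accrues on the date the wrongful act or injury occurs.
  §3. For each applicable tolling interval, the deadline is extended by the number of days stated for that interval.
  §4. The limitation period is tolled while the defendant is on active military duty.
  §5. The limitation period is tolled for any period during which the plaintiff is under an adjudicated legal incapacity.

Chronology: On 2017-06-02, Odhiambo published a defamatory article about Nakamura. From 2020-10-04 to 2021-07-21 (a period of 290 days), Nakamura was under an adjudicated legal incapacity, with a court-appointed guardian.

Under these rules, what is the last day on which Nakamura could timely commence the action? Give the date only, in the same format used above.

The claim accrued on 2017-06-02, the date of the act.
Adding the 6 years base period to 2017-06-02 gives a deadline of 2023-06-02, before any tolling.
The period was tolled for 290 days by the plaintiff's legal incapacity (2020-10-04 to 2021-07-21), pushing the deadline to 2024-03-18.

2024-03-18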